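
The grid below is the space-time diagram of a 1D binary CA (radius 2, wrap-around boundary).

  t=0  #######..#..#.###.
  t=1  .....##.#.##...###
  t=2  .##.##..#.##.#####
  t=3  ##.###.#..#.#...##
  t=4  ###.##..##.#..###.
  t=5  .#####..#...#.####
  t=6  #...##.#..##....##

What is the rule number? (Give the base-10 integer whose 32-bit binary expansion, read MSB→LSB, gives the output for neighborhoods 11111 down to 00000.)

  ##### -> .   bit 31 = 0  t=0,i=2
  ####. -> #   bit 30 = 1  t=0,i=5
  ###.# -> #   bit 29 = 1  t=0,i=16
  ###.. -> #   bit 28 = 1  t=0,i=6
  ##.## -> #   bit 27 = 1  t=0,i=17
  ##.#. -> .   bit 26 = 0  t=1,i=7
  ##..# -> .   bit 25 = 0  t=0,i=7
  ##... -> .   bit 24 = 0  t=1,i=0
  #.### -> .   bit 23 = 0  t=0,i=0
  #.##. -> #   bit 22 = 1  t=1,i=10
  #.#.# -> #   bit 21 = 1  t=1,i=8
  #.#.. -> .   bit 20 = 0  t=3,i=7
  #..## -> .   bit 19 = 0  t=4,i=7
  #..#. -> #   bit 18 = 1  t=0,i=8
  #...# -> #   bit 17 = 1  t=1,i=13
  #.... -> #   bit 16 = 1  t=1,i=1
  .#### -> .   bit 15 = 0  t=0,i=1
  .###. -> #   bit 14 = 1  t=0,i=15
  .##.# -> .   bit 13 = 0  t=1,i=6
  .##.. -> #   bit 12 = 1  t=1,i=11
  .#.## -> .   bit 11 = 0  t=0,i=13
  .#.#. -> #   bit 10 = 1  t=3,i=11
  .#..# -> #   bit 9 = 1  t=0,i=10
  .#... -> .   bit 8 = 0  t=3,i=13
  ..### -> #   bit 7 = 1  t=1,i=15
  ..##. -> #   bit 6 = 1  t=1,i=5
  ..#.# -> .   bit 5 = 0  t=0,i=12
  ..#.. -> .   bit 4 = 0  t=0,i=9
  ...## -> #   bit 3 = 1  t=1,i=4
  ...#. -> #   bit 2 = 1  t=5,i=11
  ....# -> .   bit 1 = 0  t=1,i=3
  ..... -> #   bit 0 = 1  t=1,i=2
  bits 01111000011001110101011011001101 = 2020038349

2020038349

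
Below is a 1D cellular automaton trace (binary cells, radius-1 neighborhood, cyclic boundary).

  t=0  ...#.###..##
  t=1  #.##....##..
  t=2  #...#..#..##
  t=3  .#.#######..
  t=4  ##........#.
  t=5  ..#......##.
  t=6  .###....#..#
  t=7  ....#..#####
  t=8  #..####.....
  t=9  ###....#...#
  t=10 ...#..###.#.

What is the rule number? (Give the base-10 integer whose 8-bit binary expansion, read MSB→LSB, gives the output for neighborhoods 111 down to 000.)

22

  [7] ### => .  t=0,i=6
  [6] ##. => .  t=0,i=7
  [5] #.# => .  t=0,i=4
  [4] #.. => #  t=0,i=0
  [3] .## => .  t=0,i=5
  [2] .#. => #  t=0,i=3
  [1] ..# => #  t=0,i=2
  [0] ... => .  t=0,i=1
  bits 00010110 = 22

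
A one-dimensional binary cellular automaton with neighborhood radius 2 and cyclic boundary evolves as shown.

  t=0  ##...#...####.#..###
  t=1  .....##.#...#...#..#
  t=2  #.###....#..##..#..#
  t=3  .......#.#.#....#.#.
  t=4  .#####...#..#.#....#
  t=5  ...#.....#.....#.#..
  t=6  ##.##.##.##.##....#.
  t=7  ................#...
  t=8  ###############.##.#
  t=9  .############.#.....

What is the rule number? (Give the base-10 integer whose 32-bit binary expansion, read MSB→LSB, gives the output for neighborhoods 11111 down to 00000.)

  [31] ##### => #  t=0,i=19
  [30] ####. => .  t=0,i=0
  [29] ###.# => #  t=0,i=12
  [28] ###.. => .  t=0,i=1
  [27] ##.## => .  t=2,i=1
  [26] ##.#. => .  t=0,i=13
  [25] ##..# => .  t=2,i=14
  [24] ##... => .  t=0,i=2
  [23] #.### => .  t=2,i=2
  [22] #.##. => .  t=6,i=0
  [21] #.#.# => #  t=3,i=9
  [20] #.#.. => .  t=0,i=14
  [19] #..## => #  t=0,i=16
  [18] #..#. => .  t=1,i=18
  [17] #...# => .  t=0,i=3
  [16] #.... => .  t=1,i=1
  [15] .#### => .  t=0,i=10
  [14] .###. => .  t=2,i=3
  [13] .##.# => .  t=1,i=6
  [12] .##.. => .  t=2,i=13
  [11] .#.## => .  t=4,i=0
  [10] .#.#. => .  t=3,i=8
  [9] .#..# => .  t=0,i=15
  [8] .#... => #  t=0,i=6
  [7] ..### => .  t=0,i=9
  [6] ..##. => .  t=1,i=5
  [5] ..#.# => .  t=3,i=7
  [4] ..#.. => #  t=0,i=5
  [3] ...## => #  t=0,i=8
  [2] ...#. => .  t=0,i=4
  [1] ....# => #  t=1,i=3
  [0] ..... => #  t=1,i=2
  bits 10100000001010000000000100011011 = 2686976283

2686976283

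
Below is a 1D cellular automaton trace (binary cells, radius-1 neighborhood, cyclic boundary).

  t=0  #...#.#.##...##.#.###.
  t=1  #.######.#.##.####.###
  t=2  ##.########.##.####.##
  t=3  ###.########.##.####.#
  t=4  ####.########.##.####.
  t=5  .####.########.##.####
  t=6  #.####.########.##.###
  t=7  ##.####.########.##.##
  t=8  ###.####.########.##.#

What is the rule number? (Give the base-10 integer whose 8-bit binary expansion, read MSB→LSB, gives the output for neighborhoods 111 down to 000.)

  nb ###: next=#  (t=0,i=19, bit7=1)
  nb ##.: next=#  (t=0,i=9, bit6=1)
  nb #.#: next=#  (t=0,i=5, bit5=1)
  nb #..: next=.  (t=0,i=1, bit4=0)
  nb .##: next=.  (t=0,i=8, bit3=0)
  nb .#.: next=#  (t=0,i=0, bit2=1)
  nb ..#: next=#  (t=0,i=3, bit1=1)
  nb ...: next=#  (t=0,i=2, bit0=1)
  bits 11100111 = 231

231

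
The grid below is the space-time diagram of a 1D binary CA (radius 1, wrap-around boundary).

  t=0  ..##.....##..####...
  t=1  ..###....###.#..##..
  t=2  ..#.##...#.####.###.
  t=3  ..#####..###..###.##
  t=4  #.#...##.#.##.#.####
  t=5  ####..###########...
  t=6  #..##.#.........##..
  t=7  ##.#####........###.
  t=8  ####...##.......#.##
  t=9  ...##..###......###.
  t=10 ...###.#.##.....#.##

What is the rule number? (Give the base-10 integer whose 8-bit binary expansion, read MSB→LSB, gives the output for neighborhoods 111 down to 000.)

  nb ###: next=.  (t=0,i=14, bit7=0)
  nb ##.: next=#  (t=0,i=3, bit6=1)
  nb #.#: next=#  (t=1,i=12, bit5=1)
  nb #..: next=#  (t=0,i=4, bit4=1)
  nb .##: next=#  (t=0,i=2, bit3=1)
  nb .#.: next=#  (t=1,i=13, bit2=1)
  nb ..#: next=.  (t=0,i=1, bit1=0)
  nb ...: next=.  (t=0,i=0, bit0=0)
  bits 01111100 = 124

124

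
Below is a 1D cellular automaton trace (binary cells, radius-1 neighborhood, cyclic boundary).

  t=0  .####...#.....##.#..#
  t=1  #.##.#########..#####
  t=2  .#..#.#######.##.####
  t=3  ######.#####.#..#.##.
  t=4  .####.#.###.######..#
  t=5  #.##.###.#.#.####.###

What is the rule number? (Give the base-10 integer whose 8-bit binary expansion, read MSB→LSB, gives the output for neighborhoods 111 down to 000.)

  ###|#  b7=1 t=0,i=2
  ##.|.  b6=0 t=0,i=4
  #.#|#  b5=1 t=0,i=0
  #..|#  b4=1 t=0,i=5
  .##|.  b3=0 t=0,i=1
  .#.|#  b2=1 t=0,i=8
  ..#|#  b1=1 t=0,i=7
  ...|#  b0=1 t=0,i=6
  bits 10110111 = 183

183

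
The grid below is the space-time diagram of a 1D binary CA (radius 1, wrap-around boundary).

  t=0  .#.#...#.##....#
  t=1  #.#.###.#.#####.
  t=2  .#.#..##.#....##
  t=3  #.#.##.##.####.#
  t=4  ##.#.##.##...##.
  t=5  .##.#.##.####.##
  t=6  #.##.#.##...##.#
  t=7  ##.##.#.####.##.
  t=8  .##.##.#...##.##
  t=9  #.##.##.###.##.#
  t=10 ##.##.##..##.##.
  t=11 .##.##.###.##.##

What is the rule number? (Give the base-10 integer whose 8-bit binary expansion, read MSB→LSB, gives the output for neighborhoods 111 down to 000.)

115

  ### -> .   bit 7 = 0  t=1,i=5
  ##. -> #   bit 6 = 1  t=0,i=10
  #.# -> #   bit 5 = 1  t=0,i=0
  #.. -> #   bit 4 = 1  t=0,i=4
  .## -> .   bit 3 = 0  t=0,i=9
  .#. -> .   bit 2 = 0  t=0,i=1
  ..# -> #   bit 1 = 1  t=0,i=6
  ... -> #   bit 0 = 1  t=0,i=5
  bits 01110011 = 115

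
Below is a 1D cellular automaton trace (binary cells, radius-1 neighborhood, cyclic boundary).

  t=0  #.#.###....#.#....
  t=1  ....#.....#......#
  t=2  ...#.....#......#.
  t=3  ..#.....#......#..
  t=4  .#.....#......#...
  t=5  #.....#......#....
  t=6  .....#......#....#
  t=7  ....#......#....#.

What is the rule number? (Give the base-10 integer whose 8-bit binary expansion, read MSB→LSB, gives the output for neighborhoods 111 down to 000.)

  [7] ### => .  t=0,i=5
  [6] ##. => .  t=0,i=6
  [5] #.# => .  t=0,i=1
  [4] #.. => .  t=0,i=7
  [3] .## => #  t=0,i=4
  [2] .#. => .  t=0,i=0
  [1] ..# => #  t=0,i=10
  [0] ... => .  t=0,i=8
  bits 00001010 = 10

10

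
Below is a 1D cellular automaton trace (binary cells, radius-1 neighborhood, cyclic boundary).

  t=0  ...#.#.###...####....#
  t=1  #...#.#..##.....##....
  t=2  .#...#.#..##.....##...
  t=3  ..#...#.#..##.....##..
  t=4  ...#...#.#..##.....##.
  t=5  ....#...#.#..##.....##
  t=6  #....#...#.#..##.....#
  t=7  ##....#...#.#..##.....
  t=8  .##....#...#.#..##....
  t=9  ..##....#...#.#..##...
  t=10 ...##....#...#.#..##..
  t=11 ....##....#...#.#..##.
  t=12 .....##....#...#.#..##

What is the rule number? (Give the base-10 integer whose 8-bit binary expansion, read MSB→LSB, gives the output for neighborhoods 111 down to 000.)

  [7] ### => .  t=0,i=8
  [6] ##. => #  t=0,i=9
  [5] #.# => #  t=0,i=4
  [4] #.. => #  t=0,i=0
  [3] .## => .  t=0,i=7
  [2] .#. => .  t=0,i=3
  [1] ..# => .  t=0,i=2
  [0] ... => .  t=0,i=1
  bits 01110000 = 112

112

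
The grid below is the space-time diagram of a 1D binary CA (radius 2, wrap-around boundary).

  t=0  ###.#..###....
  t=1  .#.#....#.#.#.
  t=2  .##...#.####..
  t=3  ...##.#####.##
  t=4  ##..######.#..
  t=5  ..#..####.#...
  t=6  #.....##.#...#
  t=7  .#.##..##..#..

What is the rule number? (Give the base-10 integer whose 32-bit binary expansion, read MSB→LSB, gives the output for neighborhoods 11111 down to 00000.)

3483560995

  #####|#  b31=1 t=3,i=8
  ####.|#  b30=1 t=2,i=10
  ###.#|.  b29=0 t=0,i=2
  ###..|.  b28=0 t=0,i=9
  ##.##|#  b27=1 t=3,i=5
  ##.#.|#  b26=1 t=0,i=3
  ##..#|#  b25=1 t=4,i=2
  ##...|#  b24=1 t=0,i=10
  #.###|#  b23=1 t=2,i=8
  #.##.|.  b22=0 t=3,i=12
  #.#.#|#  b21=1 t=1,i=10
  #.#..|.  b20=0 t=0,i=4
  #..##|.  b19=0 t=0,i=6
  #..#.|.  b18=0 t=1,i=0
  #...#|#  b17=1 t=2,i=4
  #....|.  b16=0 t=0,i=11
  .####|#  b15=1 t=2,i=9
  .###.|#  b14=1 t=0,i=1
  .##.#|#  b13=1 t=3,i=4
  .##..|.  b12=0 t=2,i=2
  .#.##|#  b11=1 t=2,i=7
  .#.#.|#  b10=1 t=1,i=2
  .#..#|.  b9=0 t=0,i=5
  .#...|.  b8=0 t=1,i=4
  ..###|.  b7=0 t=0,i=0
  ..##.|.  b6=0 t=2,i=1
  ..#.#|#  b5=1 t=1,i=1
  ..#..|.  b4=0 t=5,i=2
  ...##|.  b3=0 t=0,i=13
  ...#.|.  b2=0 t=1,i=7
  ....#|#  b1=1 t=0,i=12
  .....|#  b0=1 t=5,i=13
  bits 11001111101000101110110000100011 = 3483560995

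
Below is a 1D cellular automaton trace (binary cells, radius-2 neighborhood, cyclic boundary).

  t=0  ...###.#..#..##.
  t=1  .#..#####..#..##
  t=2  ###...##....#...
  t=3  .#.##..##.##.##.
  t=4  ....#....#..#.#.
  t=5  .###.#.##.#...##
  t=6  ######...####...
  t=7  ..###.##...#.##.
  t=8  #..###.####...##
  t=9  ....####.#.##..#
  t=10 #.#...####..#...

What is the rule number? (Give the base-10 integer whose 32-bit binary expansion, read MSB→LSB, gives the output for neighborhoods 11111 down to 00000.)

  #####|#  b31=1 t=1,i=6
  ####.|#  b30=1 t=1,i=7
  ###.#|#  b29=1 t=0,i=5
  ###..|.  b28=0 t=1,i=8
  ##.##|#  b27=1 t=3,i=9
  ##.#.|#  b26=1 t=0,i=6
  ##..#|.  b25=0 t=1,i=9
  ##...|#  b24=1 t=0,i=15
  #.###|#  b23=1 t=5,i=1
  #.##.|.  b22=0 t=3,i=3
  #.#.#|#  b21=1 t=5,i=5
  #.#..|#  b20=1 t=0,i=7
  #..##|.  b19=0 t=0,i=12
  #..#.|.  b18=0 t=0,i=9
  #...#|#  b17=1 t=2,i=4
  #....|.  b16=0 t=0,i=0
  .####|.  b15=0 t=1,i=5
  .###.|#  b14=1 t=0,i=4
  .##.#|.  b13=0 t=1,i=15
  .##..|#  b12=1 t=0,i=14
  .#.##|.  b11=0 t=3,i=2
  .#.#.|.  b10=0 t=4,i=13
  .#..#|#  b9=1 t=0,i=8
  .#...|#  b8=1 t=2,i=13
  ..###|.  b7=0 t=0,i=3
  ..##.|.  b6=0 t=0,i=13
  ..#.#|.  b5=0 t=3,i=1
  ..#..|.  b4=0 t=0,i=10
  ...##|.  b3=0 t=0,i=2
  ...#.|#  b2=1 t=2,i=11
  ....#|#  b1=1 t=0,i=1
  .....|#  b0=1 t=4,i=1
  bits 11101101101100100101001100000111 = 3987886855

3987886855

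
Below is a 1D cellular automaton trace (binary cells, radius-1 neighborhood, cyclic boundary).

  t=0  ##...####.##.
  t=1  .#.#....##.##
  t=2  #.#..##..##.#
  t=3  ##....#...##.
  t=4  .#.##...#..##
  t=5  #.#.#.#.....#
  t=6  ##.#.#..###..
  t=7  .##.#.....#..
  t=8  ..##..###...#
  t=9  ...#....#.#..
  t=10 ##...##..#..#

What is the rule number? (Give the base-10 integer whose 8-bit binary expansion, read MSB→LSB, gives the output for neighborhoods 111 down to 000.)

  ### -> .   bit 7 = 0  t=0,i=6
  ##. -> #   bit 6 = 1  t=0,i=1
  #.# -> #   bit 5 = 1  t=0,i=9
  #.. -> .   bit 4 = 0  t=0,i=2
  .## -> .   bit 3 = 0  t=0,i=0
  .#. -> .   bit 2 = 0  t=1,i=1
  ..# -> .   bit 1 = 0  t=0,i=4
  ... -> #   bit 0 = 1  t=0,i=3
  bits 01100001 = 97

97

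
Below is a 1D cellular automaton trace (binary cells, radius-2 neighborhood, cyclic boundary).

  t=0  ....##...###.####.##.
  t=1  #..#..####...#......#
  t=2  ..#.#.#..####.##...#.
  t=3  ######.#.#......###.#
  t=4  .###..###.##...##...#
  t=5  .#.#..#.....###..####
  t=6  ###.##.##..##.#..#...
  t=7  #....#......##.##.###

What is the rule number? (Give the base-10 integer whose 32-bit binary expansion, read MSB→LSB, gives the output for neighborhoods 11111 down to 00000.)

  nb #####: next=#  (t=3,i=1, bit31=1)
  nb ####.: next=.  (t=0,i=15, bit30=0)
  nb ###.#: next=.  (t=0,i=11, bit29=0)
  nb ###..: next=#  (t=1,i=9, bit28=1)
  nb ##.##: next=.  (t=0,i=12, bit27=0)
  nb ##.#.: next=#  (t=3,i=6, bit26=1)
  nb ##..#: next=.  (t=1,i=1, bit25=0)
  nb ##...: next=#  (t=0,i=6, bit24=1)
  nb #.###: next=#  (t=0,i=13, bit23=1)
  nb #.##.: next=.  (t=0,i=18, bit22=0)
  nb #.#.#: next=#  (t=2,i=4, bit21=1)
  nb #.#..: next=.  (t=2,i=6, bit20=0)
  nb #..##: next=.  (t=1,i=5, bit19=0)
  nb #..#.: next=#  (t=1,i=2, bit18=1)
  nb #...#: next=#  (t=0,i=7, bit17=1)
  nb #....: next=#  (t=0,i=0, bit16=1)
  nb .####: next=.  (t=0,i=14, bit15=0)
  nb .###.: next=.  (t=0,i=10, bit14=0)
  nb .##.#: next=#  (t=6,i=5, bit13=1)
  nb .##..: next=.  (t=0,i=5, bit12=0)
  nb .#.##: next=.  (t=4,i=0, bit11=0)
  nb .#.#.: next=#  (t=2,i=3, bit10=1)
  nb .#..#: next=#  (t=1,i=4, bit9=1)
  nb .#...: next=#  (t=1,i=14, bit8=1)
  nb ..###: next=#  (t=0,i=9, bit7=1)
  nb ..##.: next=.  (t=0,i=4, bit6=0)
  nb ..#.#: next=#  (t=2,i=2, bit5=1)
  nb ..#..: next=.  (t=1,i=3, bit4=0)
  nb ...##: next=#  (t=0,i=3, bit3=1)
  nb ...#.: next=#  (t=1,i=12, bit2=1)
  nb ....#: next=.  (t=0,i=2, bit1=0)
  nb .....: next=.  (t=0,i=1, bit0=0)
  bits 10010101101001110010011110101100 = 2510759852

2510759852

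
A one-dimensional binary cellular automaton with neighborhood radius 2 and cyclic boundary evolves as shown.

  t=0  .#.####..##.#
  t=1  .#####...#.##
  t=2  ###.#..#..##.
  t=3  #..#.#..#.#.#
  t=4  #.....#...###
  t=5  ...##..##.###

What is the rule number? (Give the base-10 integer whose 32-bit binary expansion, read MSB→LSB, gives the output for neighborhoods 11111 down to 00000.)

  ##### -> .   bit 31 = 0  t=1,i=3
  ####. -> #   bit 30 = 1  t=0,i=5
  ###.# -> .   bit 29 = 0  t=2,i=2
  ###.. -> .   bit 28 = 0  t=0,i=6
  ##.## -> #   bit 27 = 1  t=1,i=0
  ##.#. -> #   bit 26 = 1  t=0,i=11
  ##..# -> .   bit 25 = 0  t=0,i=7
  ##... -> .   bit 24 = 0  t=1,i=6
  #.### -> #   bit 23 = 1  t=0,i=3
  #.##. -> #   bit 22 = 1  t=1,i=11
  #.#.# -> #   bit 21 = 1  t=0,i=1
  #.#.. -> .   bit 20 = 0  t=2,i=4
  #..## -> .   bit 19 = 0  t=0,i=8
  #..#. -> .   bit 18 = 0  t=2,i=6
  #...# -> #   bit 17 = 1  t=1,i=7
  #.... -> .   bit 16 = 0  t=4,i=2
  .#### -> #   bit 15 = 1  t=0,i=4
  .###. -> .   bit 14 = 0  t=2,i=1
  .##.# -> .   bit 13 = 0  t=0,i=10
  .##.. -> #   bit 12 = 1  t=3,i=0
  .#.## -> #   bit 11 = 1  t=0,i=2
  .#.#. -> .   bit 10 = 0  t=0,i=0
  .#..# -> #   bit 9 = 1  t=2,i=5
  .#... -> #   bit 8 = 1  t=4,i=7
  ..### -> #   bit 7 = 1  t=4,i=10
  ..##. -> #   bit 6 = 1  t=0,i=9
  ..#.# -> .   bit 5 = 0  t=1,i=9
  ..#.. -> .   bit 4 = 0  t=2,i=7
  ...## -> .   bit 3 = 0  t=4,i=9
  ...#. -> .   bit 2 = 0  t=1,i=8
  ....# -> #   bit 1 = 1  t=4,i=4
  ..... -> #   bit 0 = 1  t=4,i=3
  bits 01001100111000101001101111000011 = 1289919427

1289919427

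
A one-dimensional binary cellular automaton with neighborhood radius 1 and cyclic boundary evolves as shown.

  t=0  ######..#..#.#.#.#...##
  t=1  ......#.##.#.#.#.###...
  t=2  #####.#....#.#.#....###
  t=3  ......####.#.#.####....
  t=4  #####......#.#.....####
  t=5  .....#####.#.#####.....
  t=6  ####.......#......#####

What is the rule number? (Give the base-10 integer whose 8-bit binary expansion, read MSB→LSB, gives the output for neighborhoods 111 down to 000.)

21

  ### -> .   bit 7 = 0  t=0,i=0
  ##. -> .   bit 6 = 0  t=0,i=5
  #.# -> .   bit 5 = 0  t=0,i=12
  #.. -> #   bit 4 = 1  t=0,i=6
  .## -> .   bit 3 = 0  t=0,i=21
  .#. -> #   bit 2 = 1  t=0,i=8
  ..# -> .   bit 1 = 0  t=0,i=7
  ... -> #   bit 0 = 1  t=0,i=19
  bits 00010101 = 21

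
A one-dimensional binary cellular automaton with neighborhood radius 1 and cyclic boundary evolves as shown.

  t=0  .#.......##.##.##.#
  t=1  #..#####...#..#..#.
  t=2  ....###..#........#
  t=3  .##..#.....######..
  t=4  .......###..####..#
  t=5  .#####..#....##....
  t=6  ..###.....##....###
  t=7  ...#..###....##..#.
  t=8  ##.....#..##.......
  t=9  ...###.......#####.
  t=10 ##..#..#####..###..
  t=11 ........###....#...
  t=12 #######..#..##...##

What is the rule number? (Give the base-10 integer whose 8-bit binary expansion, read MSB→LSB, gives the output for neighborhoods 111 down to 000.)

  [7] ### => #  t=1,i=4
  [6] ##. => .  t=0,i=10
  [5] #.# => #  t=0,i=0
  [4] #.. => .  t=0,i=2
  [3] .## => .  t=0,i=9
  [2] .#. => .  t=0,i=1
  [1] ..# => .  t=0,i=8
  [0] ... => #  t=0,i=3
  bits 10100001 = 161

161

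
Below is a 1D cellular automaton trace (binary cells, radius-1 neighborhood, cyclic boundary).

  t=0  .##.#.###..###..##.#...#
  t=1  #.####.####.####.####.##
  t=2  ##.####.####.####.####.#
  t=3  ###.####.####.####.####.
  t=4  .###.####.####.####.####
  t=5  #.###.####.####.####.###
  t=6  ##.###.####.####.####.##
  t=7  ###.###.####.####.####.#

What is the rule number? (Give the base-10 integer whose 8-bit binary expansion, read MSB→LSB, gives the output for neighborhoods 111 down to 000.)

246

  nb ###: next=#  (t=0,i=7, bit7=1)
  nb ##.: next=#  (t=0,i=2, bit6=1)
  nb #.#: next=#  (t=0,i=0, bit5=1)
  nb #..: next=#  (t=0,i=9, bit4=1)
  nb .##: next=.  (t=0,i=1, bit3=0)
  nb .#.: next=#  (t=0,i=4, bit2=1)
  nb ..#: next=#  (t=0,i=10, bit1=1)
  nb ...: next=.  (t=0,i=21, bit0=0)
  bits 11110110 = 246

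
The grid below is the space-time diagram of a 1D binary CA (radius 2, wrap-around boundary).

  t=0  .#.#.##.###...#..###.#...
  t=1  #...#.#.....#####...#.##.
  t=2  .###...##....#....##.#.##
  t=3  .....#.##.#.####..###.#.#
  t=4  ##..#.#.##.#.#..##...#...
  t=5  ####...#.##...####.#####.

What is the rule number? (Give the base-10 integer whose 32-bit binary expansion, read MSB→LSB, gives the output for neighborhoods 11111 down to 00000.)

101694292

  ##### -> .   bit 31 = 0  t=1,i=14
  ####. -> .   bit 30 = 0  t=1,i=15
  ###.# -> .   bit 29 = 0  t=0,i=19
  ###.. -> .   bit 28 = 0  t=0,i=10
  ##.## -> .   bit 27 = 0  t=0,i=7
  ##.#. -> #   bit 26 = 1  t=0,i=20
  ##..# -> #   bit 25 = 1  t=3,i=16
  ##... -> .   bit 24 = 0  t=0,i=11
  #.### -> .   bit 23 = 0  t=0,i=8
  #.##. -> .   bit 22 = 0  t=0,i=5
  #.#.# -> .   bit 21 = 0  t=0,i=3
  #.#.. -> .   bit 20 = 0  t=0,i=21
  #..## -> #   bit 19 = 1  t=0,i=16
  #..#. -> #   bit 18 = 1  t=4,i=3
  #...# -> #   bit 17 = 1  t=0,i=12
  #.... -> #   bit 16 = 1  t=0,i=23
  .#### -> #   bit 15 = 1  t=1,i=13
  .###. -> .   bit 14 = 0  t=0,i=9
  .##.# -> #   bit 13 = 1  t=0,i=6
  .##.. -> #   bit 12 = 1  t=2,i=8
  .#.## -> #   bit 11 = 1  t=0,i=4
  .#.#. -> .   bit 10 = 0  t=0,i=2
  .#..# -> #   bit 9 = 1  t=0,i=15
  .#... -> #   bit 8 = 1  t=0,i=22
  ..### -> .   bit 7 = 0  t=0,i=17
  ..##. -> #   bit 6 = 1  t=2,i=7
  ..#.# -> .   bit 5 = 0  t=0,i=1
  ..#.. -> #   bit 4 = 1  t=0,i=14
  ...## -> .   bit 3 = 0  t=1,i=11
  ...#. -> #   bit 2 = 1  t=0,i=0
  ....# -> .   bit 1 = 0  t=0,i=24
  ..... -> .   bit 0 = 0  t=1,i=9
  bits 00000110000011111011101101010100 = 101694292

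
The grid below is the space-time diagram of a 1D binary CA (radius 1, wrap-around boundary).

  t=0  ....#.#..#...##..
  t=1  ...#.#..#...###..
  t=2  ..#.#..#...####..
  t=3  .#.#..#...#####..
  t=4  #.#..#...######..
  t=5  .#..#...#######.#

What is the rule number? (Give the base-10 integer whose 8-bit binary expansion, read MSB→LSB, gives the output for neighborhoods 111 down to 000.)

  [7] ### => #  t=1,i=13
  [6] ##. => #  t=0,i=14
  [5] #.# => #  t=0,i=5
  [4] #.. => .  t=0,i=7
  [3] .## => #  t=0,i=13
  [2] .#. => .  t=0,i=4
  [1] ..# => #  t=0,i=3
  [0] ... => .  t=0,i=0
  bits 11101010 = 234

234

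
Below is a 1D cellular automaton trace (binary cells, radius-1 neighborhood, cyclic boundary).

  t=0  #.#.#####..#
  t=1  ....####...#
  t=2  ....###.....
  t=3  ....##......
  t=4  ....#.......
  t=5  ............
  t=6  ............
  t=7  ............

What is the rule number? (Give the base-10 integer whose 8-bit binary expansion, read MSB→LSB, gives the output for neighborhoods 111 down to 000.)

136

  ###|#  b7=1 t=0,i=5
  ##.|.  b6=0 t=0,i=0
  #.#|.  b5=0 t=0,i=1
  #..|.  b4=0 t=0,i=9
  .##|#  b3=1 t=0,i=4
  .#.|.  b2=0 t=0,i=2
  ..#|.  b1=0 t=0,i=10
  ...|.  b0=0 t=1,i=1
  bits 10001000 = 136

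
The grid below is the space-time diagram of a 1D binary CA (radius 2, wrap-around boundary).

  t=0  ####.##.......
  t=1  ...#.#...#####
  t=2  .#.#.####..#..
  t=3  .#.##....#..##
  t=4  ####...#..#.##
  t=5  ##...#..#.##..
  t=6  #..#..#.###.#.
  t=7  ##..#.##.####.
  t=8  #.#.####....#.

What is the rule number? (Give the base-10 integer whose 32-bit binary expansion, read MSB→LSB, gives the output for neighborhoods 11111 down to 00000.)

2792516459

  #####|#  b31=1 t=1,i=11
  ####.|.  b30=0 t=0,i=2
  ###.#|#  b29=1 t=0,i=3
  ###..|.  b28=0 t=1,i=13
  ##.##|.  b27=0 t=0,i=4
  ##.#.|#  b26=1 t=3,i=0
  ##..#|#  b25=1 t=2,i=9
  ##...|.  b24=0 t=0,i=7
  #.###|.  b23=0 t=2,i=5
  #.##.|#  b22=1 t=0,i=5
  #.#.#|#  b21=1 t=2,i=3
  #.#..|#  b20=1 t=1,i=5
  #..##|.  b19=0 t=3,i=11
  #..#.|.  b18=0 t=2,i=10
  #...#|#  b17=1 t=1,i=1
  #....|.  b16=0 t=0,i=8
  .####|.  b15=0 t=0,i=1
  .###.|#  b14=1 t=6,i=9
  .##.#|#  b13=1 t=3,i=13
  .##..|.  b12=0 t=0,i=6
  .#.##|#  b11=1 t=2,i=4
  .#.#.|.  b10=0 t=1,i=4
  .#..#|#  b9=1 t=3,i=10
  .#...|#  b8=1 t=1,i=6
  ..###|.  b7=0 t=0,i=0
  ..##.|#  b6=1 t=3,i=12
  ..#.#|#  b5=1 t=1,i=3
  ..#..|.  b4=0 t=2,i=11
  ...##|#  b3=1 t=0,i=13
  ...#.|.  b2=0 t=1,i=2
  ....#|#  b1=1 t=0,i=12
  .....|#  b0=1 t=0,i=9
  bits 10100110011100100110101101101011 = 2792516459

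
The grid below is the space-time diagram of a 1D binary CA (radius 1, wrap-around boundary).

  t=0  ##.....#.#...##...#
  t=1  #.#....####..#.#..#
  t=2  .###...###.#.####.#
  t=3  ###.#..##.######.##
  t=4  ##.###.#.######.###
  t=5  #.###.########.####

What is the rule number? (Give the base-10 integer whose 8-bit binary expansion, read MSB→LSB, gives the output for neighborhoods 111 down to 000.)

188

  ### -> #   bit 7 = 1  t=0,i=0
  ##. -> .   bit 6 = 0  t=0,i=1
  #.# -> #   bit 5 = 1  t=0,i=8
  #.. -> #   bit 4 = 1  t=0,i=2
  .## -> #   bit 3 = 1  t=0,i=13
  .#. -> #   bit 2 = 1  t=0,i=7
  ..# -> .   bit 1 = 0  t=0,i=6
  ... -> .   bit 0 = 0  t=0,i=3
  bits 10111100 = 188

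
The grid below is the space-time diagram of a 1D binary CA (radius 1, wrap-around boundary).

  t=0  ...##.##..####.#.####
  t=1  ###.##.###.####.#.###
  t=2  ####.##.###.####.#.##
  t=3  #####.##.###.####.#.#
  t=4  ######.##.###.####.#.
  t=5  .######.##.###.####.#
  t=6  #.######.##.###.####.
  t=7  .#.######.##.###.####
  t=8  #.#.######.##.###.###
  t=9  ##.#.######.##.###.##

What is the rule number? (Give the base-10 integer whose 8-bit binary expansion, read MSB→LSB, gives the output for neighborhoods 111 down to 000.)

  ###|#  b7=1 t=0,i=11
  ##.|#  b6=1 t=0,i=4
  #.#|#  b5=1 t=0,i=5
  #..|#  b4=1 t=0,i=0
  .##|.  b3=0 t=0,i=3
  .#.|.  b2=0 t=0,i=15
  ..#|#  b1=1 t=0,i=2
  ...|#  b0=1 t=0,i=1
  bits 11110011 = 243

243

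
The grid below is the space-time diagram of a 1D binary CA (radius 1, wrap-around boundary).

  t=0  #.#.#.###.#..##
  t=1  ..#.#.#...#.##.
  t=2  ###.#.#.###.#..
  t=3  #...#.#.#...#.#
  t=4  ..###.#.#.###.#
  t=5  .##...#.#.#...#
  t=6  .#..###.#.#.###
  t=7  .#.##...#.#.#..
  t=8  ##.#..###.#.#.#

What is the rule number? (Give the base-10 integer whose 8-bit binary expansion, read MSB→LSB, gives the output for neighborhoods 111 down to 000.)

  ###|.  b7=0 t=0,i=7
  ##.|.  b6=0 t=0,i=0
  #.#|.  b5=0 t=0,i=1
  #..|.  b4=0 t=0,i=11
  .##|#  b3=1 t=0,i=6
  .#.|#  b2=1 t=0,i=2
  ..#|#  b1=1 t=0,i=12
  ...|#  b0=1 t=1,i=0
  bits 00001111 = 15

15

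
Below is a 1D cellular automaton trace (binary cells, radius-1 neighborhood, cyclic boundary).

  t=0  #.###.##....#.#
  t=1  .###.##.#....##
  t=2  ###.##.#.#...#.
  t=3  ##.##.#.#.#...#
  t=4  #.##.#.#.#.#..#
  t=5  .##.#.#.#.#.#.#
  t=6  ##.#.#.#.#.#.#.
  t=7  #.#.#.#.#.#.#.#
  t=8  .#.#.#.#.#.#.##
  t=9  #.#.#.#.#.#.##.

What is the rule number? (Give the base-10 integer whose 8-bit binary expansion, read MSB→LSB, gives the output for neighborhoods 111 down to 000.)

  nb ###: next=#  (t=0,i=3, bit7=1)
  nb ##.: next=.  (t=0,i=0, bit6=0)
  nb #.#: next=#  (t=0,i=1, bit5=1)
  nb #..: next=#  (t=0,i=8, bit4=1)
  nb .##: next=#  (t=0,i=2, bit3=1)
  nb .#.: next=.  (t=0,i=12, bit2=0)
  nb ..#: next=.  (t=0,i=11, bit1=0)
  nb ...: next=.  (t=0,i=9, bit0=0)
  bits 10111000 = 184

184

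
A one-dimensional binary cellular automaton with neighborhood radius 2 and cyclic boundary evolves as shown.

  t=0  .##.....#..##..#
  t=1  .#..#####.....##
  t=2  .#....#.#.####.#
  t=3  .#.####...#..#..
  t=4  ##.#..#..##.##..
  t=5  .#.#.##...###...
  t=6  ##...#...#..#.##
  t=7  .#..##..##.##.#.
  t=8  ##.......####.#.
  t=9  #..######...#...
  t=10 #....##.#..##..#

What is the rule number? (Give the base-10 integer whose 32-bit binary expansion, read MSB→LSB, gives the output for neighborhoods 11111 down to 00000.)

  ##### -> #   bit 31 = 1  t=1,i=6
  ####. -> .   bit 30 = 0  t=1,i=7
  ###.# -> #   bit 29 = 1  t=2,i=13
  ###.. -> #   bit 28 = 1  t=1,i=8
  ##.## -> #   bit 27 = 1  t=4,i=11
  ##.#. -> .   bit 26 = 0  t=1,i=0
  ##..# -> .   bit 25 = 0  t=0,i=13
  ##... -> .   bit 24 = 0  t=0,i=3
  #.### -> #   bit 23 = 1  t=2,i=10
  #.##. -> #   bit 22 = 1  t=0,i=1
  #.#.# -> .   bit 21 = 0  t=2,i=8
  #.#.. -> #   bit 20 = 1  t=1,i=1
  #..## -> .   bit 19 = 0  t=0,i=10
  #..#. -> #   bit 18 = 1  t=0,i=14
  #...# -> .   bit 17 = 0  t=3,i=8
  #.... -> #   bit 16 = 1  t=0,i=4
  .#### -> .   bit 15 = 0  t=1,i=5
  .###. -> .   bit 14 = 0  t=5,i=11
  .##.# -> #   bit 13 = 1  t=1,i=15
  .##.. -> .   bit 12 = 0  t=0,i=2
  .#.## -> .   bit 11 = 0  t=0,i=0
  .#.#. -> .   bit 10 = 0  t=2,i=0
  .#..# -> .   bit 9 = 0  t=0,i=9
  .#... -> .   bit 8 = 0  t=2,i=2
  ..### -> .   bit 7 = 0  t=1,i=4
  ..##. -> .   bit 6 = 0  t=0,i=11
  ..#.# -> #   bit 5 = 1  t=0,i=15
  ..#.. -> #   bit 4 = 1  t=0,i=8
  ...## -> #   bit 3 = 1  t=1,i=13
  ...#. -> #   bit 2 = 1  t=0,i=7
  ....# -> #   bit 1 = 1  t=0,i=6
  ..... -> #   bit 0 = 1  t=0,i=5
  bits 10111000110101010010000000111111 = 3100975167

3100975167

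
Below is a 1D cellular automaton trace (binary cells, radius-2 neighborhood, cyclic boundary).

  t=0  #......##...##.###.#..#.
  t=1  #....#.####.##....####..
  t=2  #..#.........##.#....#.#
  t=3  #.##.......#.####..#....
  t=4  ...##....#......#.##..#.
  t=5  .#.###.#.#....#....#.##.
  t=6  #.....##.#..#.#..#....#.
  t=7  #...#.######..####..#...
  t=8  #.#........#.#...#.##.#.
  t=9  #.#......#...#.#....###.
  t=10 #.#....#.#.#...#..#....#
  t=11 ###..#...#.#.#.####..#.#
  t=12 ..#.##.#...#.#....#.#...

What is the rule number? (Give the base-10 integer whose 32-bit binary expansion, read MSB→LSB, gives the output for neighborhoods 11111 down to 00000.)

  #####|.  b31=0 t=7,i=8
  ####.|.  b30=0 t=1,i=9
  ###.#|.  b29=0 t=0,i=17
  ###..|#  b28=1 t=1,i=21
  ##.##|.  b27=0 t=0,i=14
  ##.#.|#  b26=1 t=0,i=18
  ##..#|.  b25=0 t=1,i=22
  ##...|#  b24=1 t=0,i=9
  #.###|.  b23=0 t=0,i=15
  #.##.|.  b22=0 t=1,i=12
  #.#.#|#  b21=1 t=5,i=7
  #.#..|#  b20=1 t=0,i=0
  #..##|#  b19=1 t=7,i=13
  #..#.|#  b18=1 t=0,i=21
  #...#|#  b17=1 t=0,i=10
  #....|.  b16=0 t=0,i=2
  .####|.  b15=0 t=1,i=8
  .###.|.  b14=0 t=0,i=16
  .##.#|#  b13=1 t=0,i=13
  .##..|#  b12=1 t=0,i=8
  .#.##|.  b11=0 t=1,i=6
  .#.#.|.  b10=0 t=0,i=23
  .#..#|#  b9=1 t=0,i=20
  .#...|.  b8=0 t=0,i=1
  ..###|.  b7=0 t=1,i=18
  ..##.|#  b6=1 t=0,i=7
  ..#.#|.  b5=0 t=0,i=22
  ..#..|#  b4=1 t=1,i=0
  ...##|.  b3=0 t=0,i=6
  ...#.|.  b2=0 t=1,i=4
  ....#|#  b1=1 t=0,i=5
  .....|.  b0=0 t=0,i=3
  bits 00010101001111100011001001010010 = 356397650

356397650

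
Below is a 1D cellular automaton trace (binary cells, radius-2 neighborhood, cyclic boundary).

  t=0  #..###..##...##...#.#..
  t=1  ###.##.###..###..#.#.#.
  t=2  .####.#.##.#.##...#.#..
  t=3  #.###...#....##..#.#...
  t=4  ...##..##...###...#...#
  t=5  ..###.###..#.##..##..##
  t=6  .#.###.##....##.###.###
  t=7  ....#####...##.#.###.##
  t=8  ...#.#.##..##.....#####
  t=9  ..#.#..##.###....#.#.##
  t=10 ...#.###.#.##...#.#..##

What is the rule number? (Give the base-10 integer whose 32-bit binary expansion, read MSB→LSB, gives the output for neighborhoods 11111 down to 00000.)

  nb #####: next=.  (t=7,i=6, bit31=0)
  nb ####.: next=#  (t=2,i=3, bit30=1)
  nb ###.#: next=#  (t=1,i=2, bit29=1)
  nb ###..: next=#  (t=0,i=5, bit28=1)
  nb ##.##: next=#  (t=1,i=3, bit27=1)
  nb ##.#.: next=.  (t=2,i=5, bit26=0)
  nb ##..#: next=.  (t=0,i=6, bit25=0)
  nb ##...: next=.  (t=0,i=10, bit24=0)
  nb #.###: next=.  (t=1,i=0, bit23=0)
  nb #.##.: next=#  (t=1,i=4, bit22=1)
  nb #.#.#: next=.  (t=1,i=19, bit21=0)
  nb #.#..: next=.  (t=0,i=20, bit20=0)
  nb #..##: next=#  (t=0,i=2, bit19=1)
  nb #..#.: next=.  (t=0,i=22, bit18=0)
  nb #...#: next=.  (t=0,i=11, bit17=0)
  nb #....: next=.  (t=3,i=10, bit16=0)
  nb .####: next=#  (t=2,i=2, bit15=1)
  nb .###.: next=#  (t=0,i=4, bit14=1)
  nb .##.#: next=.  (t=1,i=5, bit13=0)
  nb .##..: next=#  (t=0,i=9, bit12=1)
  nb .#.##: next=.  (t=1,i=22, bit11=0)
  nb .#.#.: next=#  (t=0,i=19, bit10=1)
  nb .#..#: next=#  (t=0,i=1, bit9=1)
  nb .#...: next=.  (t=2,i=21, bit8=0)
  nb ..###: next=.  (t=0,i=3, bit7=0)
  nb ..##.: next=#  (t=0,i=8, bit6=1)
  nb ..#.#: next=.  (t=0,i=18, bit5=0)
  nb ..#..: next=#  (t=0,i=0, bit4=1)
  nb ...##: next=#  (t=0,i=12, bit3=1)
  nb ...#.: next=#  (t=0,i=17, bit2=1)
  nb ....#: next=.  (t=3,i=11, bit1=0)
  nb .....: next=.  (t=8,i=15, bit0=0)
  bits 01111000010010001101011001011100 = 2018039388

2018039388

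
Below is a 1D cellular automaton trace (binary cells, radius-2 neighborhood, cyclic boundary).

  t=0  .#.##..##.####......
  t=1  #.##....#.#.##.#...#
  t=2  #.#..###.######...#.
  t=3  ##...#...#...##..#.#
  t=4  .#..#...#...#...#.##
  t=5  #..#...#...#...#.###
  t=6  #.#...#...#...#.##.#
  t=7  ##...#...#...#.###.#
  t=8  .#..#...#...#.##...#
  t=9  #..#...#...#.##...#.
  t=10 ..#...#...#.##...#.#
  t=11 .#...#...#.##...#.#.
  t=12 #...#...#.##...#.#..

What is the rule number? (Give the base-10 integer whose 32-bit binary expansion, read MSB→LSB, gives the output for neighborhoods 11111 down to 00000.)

1424305294

  nb #####: next=.  (t=2,i=11, bit31=0)
  nb ####.: next=#  (t=0,i=12, bit30=1)
  nb ###.#: next=.  (t=2,i=7, bit29=0)
  nb ###..: next=#  (t=0,i=13, bit28=1)
  nb ##.##: next=.  (t=0,i=9, bit27=0)
  nb ##.#.: next=#  (t=1,i=14, bit26=1)
  nb ##..#: next=.  (t=0,i=5, bit25=0)
  nb ##...: next=.  (t=0,i=14, bit24=0)
  nb #.###: next=#  (t=0,i=10, bit23=1)
  nb #.##.: next=#  (t=0,i=3, bit22=1)
  nb #.#.#: next=#  (t=1,i=10, bit21=1)
  nb #.#..: next=.  (t=1,i=15, bit20=0)
  nb #..##: next=.  (t=0,i=6, bit19=0)
  nb #..#.: next=#  (t=3,i=16, bit18=1)
  nb #...#: next=.  (t=1,i=17, bit17=0)
  nb #....: next=#  (t=0,i=15, bit16=1)
  nb .####: next=.  (t=0,i=11, bit15=0)
  nb .###.: next=.  (t=2,i=6, bit14=0)
  nb .##.#: next=#  (t=0,i=8, bit13=1)
  nb .##..: next=.  (t=0,i=4, bit12=0)
  nb .#.##: next=#  (t=0,i=2, bit11=1)
  nb .#.#.: next=#  (t=1,i=9, bit10=1)
  nb .#..#: next=.  (t=2,i=3, bit9=0)
  nb .#...: next=.  (t=1,i=16, bit8=0)
  nb ..###: next=#  (t=2,i=5, bit7=1)
  nb ..##.: next=.  (t=0,i=7, bit6=0)
  nb ..#.#: next=.  (t=0,i=1, bit5=0)
  nb ..#..: next=.  (t=3,i=5, bit4=0)
  nb ...##: next=#  (t=1,i=18, bit3=1)
  nb ...#.: next=#  (t=0,i=0, bit2=1)
  nb ....#: next=#  (t=0,i=19, bit1=1)
  nb .....: next=.  (t=0,i=16, bit0=0)
  bits 01010100111001010010110010001110 = 1424305294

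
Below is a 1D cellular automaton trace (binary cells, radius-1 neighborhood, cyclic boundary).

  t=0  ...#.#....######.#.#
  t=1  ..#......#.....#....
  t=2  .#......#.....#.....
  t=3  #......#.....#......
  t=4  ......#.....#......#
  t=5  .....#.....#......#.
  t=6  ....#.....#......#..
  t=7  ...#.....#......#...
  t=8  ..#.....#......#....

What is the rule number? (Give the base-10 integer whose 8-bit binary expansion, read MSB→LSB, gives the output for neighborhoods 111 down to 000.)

66

  ### -> .   bit 7 = 0  t=0,i=11
  ##. -> #   bit 6 = 1  t=0,i=15
  #.# -> .   bit 5 = 0  t=0,i=4
  #.. -> .   bit 4 = 0  t=0,i=0
  .## -> .   bit 3 = 0  t=0,i=10
  .#. -> .   bit 2 = 0  t=0,i=3
  ..# -> #   bit 1 = 1  t=0,i=2
  ... -> .   bit 0 = 0  t=0,i=1
  bits 01000010 = 66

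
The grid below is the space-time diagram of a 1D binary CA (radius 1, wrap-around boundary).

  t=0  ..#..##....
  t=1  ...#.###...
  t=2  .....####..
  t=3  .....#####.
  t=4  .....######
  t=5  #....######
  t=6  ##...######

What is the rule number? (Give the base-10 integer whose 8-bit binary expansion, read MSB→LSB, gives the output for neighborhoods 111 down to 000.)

216

  [7] ### => #  t=1,i=6
  [6] ##. => #  t=0,i=6
  [5] #.# => .  t=1,i=4
  [4] #.. => #  t=0,i=3
  [3] .## => #  t=0,i=5
  [2] .#. => .  t=0,i=2
  [1] ..# => .  t=0,i=1
  [0] ... => .  t=0,i=0
  bits 11011000 = 216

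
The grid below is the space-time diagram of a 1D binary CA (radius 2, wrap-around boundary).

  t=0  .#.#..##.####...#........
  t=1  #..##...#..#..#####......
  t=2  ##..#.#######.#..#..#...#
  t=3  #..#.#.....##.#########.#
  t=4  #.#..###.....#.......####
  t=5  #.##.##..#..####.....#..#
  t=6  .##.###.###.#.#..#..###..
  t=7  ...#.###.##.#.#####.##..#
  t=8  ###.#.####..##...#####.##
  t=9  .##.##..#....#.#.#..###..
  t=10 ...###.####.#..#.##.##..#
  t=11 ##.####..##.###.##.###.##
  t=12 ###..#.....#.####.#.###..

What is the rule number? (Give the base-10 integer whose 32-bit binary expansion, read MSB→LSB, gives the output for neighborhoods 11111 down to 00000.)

  nb #####: next=.  (t=1,i=16, bit31=0)
  nb ####.: next=#  (t=0,i=11, bit30=1)
  nb ###.#: next=#  (t=2,i=12, bit29=1)
  nb ###..: next=.  (t=0,i=12, bit28=0)
  nb ##.##: next=#  (t=0,i=8, bit27=1)
  nb ##.#.: next=.  (t=2,i=13, bit26=0)
  nb ##..#: next=.  (t=2,i=2, bit25=0)
  nb ##...: next=.  (t=0,i=13, bit24=0)
  nb #.###: next=.  (t=0,i=9, bit23=0)
  nb #.##.: next=#  (t=3,i=24, bit22=1)
  nb #.#.#: next=#  (t=6,i=12, bit21=1)
  nb #.#..: next=#  (t=0,i=3, bit20=1)
  nb #..##: next=.  (t=0,i=5, bit19=0)
  nb #..#.: next=#  (t=1,i=10, bit18=1)
  nb #...#: next=#  (t=0,i=14, bit17=1)
  nb #....: next=#  (t=0,i=18, bit16=1)
  nb .####: next=.  (t=0,i=10, bit15=0)
  nb .###.: next=#  (t=2,i=0, bit14=1)
  nb .##.#: next=.  (t=0,i=7, bit13=0)
  nb .##..: next=#  (t=1,i=4, bit12=1)
  nb .#.##: next=#  (t=2,i=5, bit11=1)
  nb .#.#.: next=.  (t=0,i=2, bit10=0)
  nb .#..#: next=#  (t=0,i=4, bit9=1)
  nb .#...: next=#  (t=0,i=17, bit8=1)
  nb ..###: next=#  (t=1,i=14, bit7=1)
  nb ..##.: next=.  (t=0,i=6, bit6=0)
  nb ..#.#: next=.  (t=0,i=1, bit5=0)
  nb ..#..: next=#  (t=0,i=16, bit4=1)
  nb ...##: next=.  (t=2,i=23, bit3=0)
  nb ...#.: next=#  (t=0,i=0, bit2=1)
  nb ....#: next=.  (t=0,i=24, bit1=0)
  nb .....: next=.  (t=0,i=19, bit0=0)
  bits 01101000011101110101101110010100 = 1752652692

1752652692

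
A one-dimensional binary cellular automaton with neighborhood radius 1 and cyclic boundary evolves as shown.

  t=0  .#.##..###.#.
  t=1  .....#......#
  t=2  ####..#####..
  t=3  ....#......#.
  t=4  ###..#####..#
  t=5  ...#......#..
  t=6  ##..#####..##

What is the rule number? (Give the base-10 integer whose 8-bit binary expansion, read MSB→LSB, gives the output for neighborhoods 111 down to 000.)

17

  nb ###: next=.  (t=0,i=8, bit7=0)
  nb ##.: next=.  (t=0,i=4, bit6=0)
  nb #.#: next=.  (t=0,i=2, bit5=0)
  nb #..: next=#  (t=0,i=5, bit4=1)
  nb .##: next=.  (t=0,i=3, bit3=0)
  nb .#.: next=.  (t=0,i=1, bit2=0)
  nb ..#: next=.  (t=0,i=0, bit1=0)
  nb ...: next=#  (t=1,i=1, bit0=1)
  bits 00010001 = 17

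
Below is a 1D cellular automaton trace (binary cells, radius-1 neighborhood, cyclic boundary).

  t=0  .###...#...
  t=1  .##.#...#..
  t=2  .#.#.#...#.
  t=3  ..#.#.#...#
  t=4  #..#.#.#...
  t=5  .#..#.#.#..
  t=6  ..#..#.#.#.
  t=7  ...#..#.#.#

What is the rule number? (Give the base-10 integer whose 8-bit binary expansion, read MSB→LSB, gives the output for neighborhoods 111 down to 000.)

  ###|#  b7=1 t=0,i=2
  ##.|.  b6=0 t=0,i=3
  #.#|#  b5=1 t=1,i=3
  #..|#  b4=1 t=0,i=4
  .##|#  b3=1 t=0,i=1
  .#.|.  b2=0 t=0,i=7
  ..#|.  b1=0 t=0,i=0
  ...|.  b0=0 t=0,i=5
  bits 10111000 = 184

184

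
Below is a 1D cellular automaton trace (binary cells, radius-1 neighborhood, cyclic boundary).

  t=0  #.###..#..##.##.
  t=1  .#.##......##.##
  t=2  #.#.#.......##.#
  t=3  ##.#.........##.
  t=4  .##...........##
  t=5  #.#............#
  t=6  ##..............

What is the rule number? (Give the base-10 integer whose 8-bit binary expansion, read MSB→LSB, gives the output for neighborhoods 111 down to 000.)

  nb ###: next=#  (t=0,i=3, bit7=1)
  nb ##.: next=#  (t=0,i=4, bit6=1)
  nb #.#: next=#  (t=0,i=1, bit5=1)
  nb #..: next=.  (t=0,i=5, bit4=0)
  nb .##: next=.  (t=0,i=2, bit3=0)
  nb .#.: next=.  (t=0,i=0, bit2=0)
  nb ..#: next=.  (t=0,i=6, bit1=0)
  nb ...: next=.  (t=1,i=6, bit0=0)
  bits 11100000 = 224

224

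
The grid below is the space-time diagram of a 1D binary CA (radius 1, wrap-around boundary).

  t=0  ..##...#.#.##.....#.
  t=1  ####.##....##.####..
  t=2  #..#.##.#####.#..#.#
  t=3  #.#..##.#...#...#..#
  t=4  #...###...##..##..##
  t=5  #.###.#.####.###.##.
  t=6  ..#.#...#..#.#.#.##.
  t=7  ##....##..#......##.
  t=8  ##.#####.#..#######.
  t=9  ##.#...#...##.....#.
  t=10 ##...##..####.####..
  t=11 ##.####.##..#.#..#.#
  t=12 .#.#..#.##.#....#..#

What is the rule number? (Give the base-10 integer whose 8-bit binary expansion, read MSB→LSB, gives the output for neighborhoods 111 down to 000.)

  nb ###: next=.  (t=1,i=1, bit7=0)
  nb ##.: next=#  (t=0,i=3, bit6=1)
  nb #.#: next=.  (t=0,i=8, bit5=0)
  nb #..: next=.  (t=0,i=4, bit4=0)
  nb .##: next=#  (t=0,i=2, bit3=1)
  nb .#.: next=.  (t=0,i=7, bit2=0)
  nb ..#: next=#  (t=0,i=1, bit1=1)
  nb ...: next=#  (t=0,i=0, bit0=1)
  bits 01001011 = 75

75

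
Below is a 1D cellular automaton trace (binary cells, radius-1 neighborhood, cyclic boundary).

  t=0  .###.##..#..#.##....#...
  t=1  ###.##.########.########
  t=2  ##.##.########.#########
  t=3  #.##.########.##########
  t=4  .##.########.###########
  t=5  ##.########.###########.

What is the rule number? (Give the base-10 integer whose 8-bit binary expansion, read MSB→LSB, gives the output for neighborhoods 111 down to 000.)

191

  nb ###: next=#  (t=0,i=2, bit7=1)
  nb ##.: next=.  (t=0,i=3, bit6=0)
  nb #.#: next=#  (t=0,i=4, bit5=1)
  nb #..: next=#  (t=0,i=7, bit4=1)
  nb .##: next=#  (t=0,i=1, bit3=1)
  nb .#.: next=#  (t=0,i=9, bit2=1)
  nb ..#: next=#  (t=0,i=0, bit1=1)
  nb ...: next=#  (t=0,i=17, bit0=1)
  bits 10111111 = 191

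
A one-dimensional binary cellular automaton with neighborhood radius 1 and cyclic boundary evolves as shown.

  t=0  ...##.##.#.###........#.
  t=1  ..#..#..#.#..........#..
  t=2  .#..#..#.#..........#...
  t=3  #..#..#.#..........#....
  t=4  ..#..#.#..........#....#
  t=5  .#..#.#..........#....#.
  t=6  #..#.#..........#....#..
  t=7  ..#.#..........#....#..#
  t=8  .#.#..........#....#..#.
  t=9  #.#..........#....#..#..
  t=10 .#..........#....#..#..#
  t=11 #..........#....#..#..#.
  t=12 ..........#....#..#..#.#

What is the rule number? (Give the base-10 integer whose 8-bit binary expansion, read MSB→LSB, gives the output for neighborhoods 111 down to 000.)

34

  [7] ### => .  t=0,i=12
  [6] ##. => .  t=0,i=4
  [5] #.# => #  t=0,i=5
  [4] #.. => .  t=0,i=14
  [3] .## => .  t=0,i=3
  [2] .#. => .  t=0,i=9
  [1] ..# => #  t=0,i=2
  [0] ... => .  t=0,i=0
  bits 00100010 = 34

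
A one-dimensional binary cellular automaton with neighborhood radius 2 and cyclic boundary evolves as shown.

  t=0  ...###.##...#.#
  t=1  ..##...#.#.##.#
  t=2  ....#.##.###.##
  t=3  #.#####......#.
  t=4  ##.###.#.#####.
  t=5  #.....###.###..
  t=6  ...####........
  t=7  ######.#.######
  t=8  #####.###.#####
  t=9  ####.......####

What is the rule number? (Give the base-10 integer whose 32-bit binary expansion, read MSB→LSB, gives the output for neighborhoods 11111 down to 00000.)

  #####|#  b31=1 t=3,i=4
  ####.|#  b30=1 t=3,i=5
  ###.#|.  b29=0 t=0,i=5
  ###..|.  b28=0 t=3,i=6
  ##.##|.  b27=0 t=0,i=6
  ##.#.|#  b26=1 t=1,i=13
  ##..#|.  b25=0 t=5,i=13
  ##...|#  b24=1 t=0,i=9
  #.###|.  b23=0 t=2,i=9
  #.##.|#  b22=1 t=0,i=7
  #.#.#|#  b21=1 t=1,i=9
  #.#..|#  b20=1 t=0,i=14
  #..##|.  b19=0 t=1,i=1
  #..#.|.  b18=0 t=5,i=14
  #...#|.  b17=0 t=0,i=1
  #....|.  b16=0 t=2,i=1
  .####|#  b15=1 t=3,i=3
  .###.|.  b14=0 t=0,i=4
  .##.#|.  b13=0 t=1,i=12
  .##..|.  b12=0 t=0,i=8
  .#.##|#  b11=1 t=1,i=10
  .#.#.|.  b10=0 t=0,i=13
  .#..#|.  b9=0 t=1,i=0
  .#...|.  b8=0 t=0,i=0
  ..###|#  b7=1 t=0,i=3
  ..##.|.  b6=0 t=1,i=2
  ..#.#|#  b5=1 t=0,i=12
  ..#..|.  b4=0 t=5,i=0
  ...##|#  b3=1 t=0,i=2
  ...#.|#  b2=1 t=0,i=11
  ....#|#  b1=1 t=2,i=2
  .....|#  b0=1 t=3,i=9
  bits 11000101011100001000100010101111 = 3312486575

3312486575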